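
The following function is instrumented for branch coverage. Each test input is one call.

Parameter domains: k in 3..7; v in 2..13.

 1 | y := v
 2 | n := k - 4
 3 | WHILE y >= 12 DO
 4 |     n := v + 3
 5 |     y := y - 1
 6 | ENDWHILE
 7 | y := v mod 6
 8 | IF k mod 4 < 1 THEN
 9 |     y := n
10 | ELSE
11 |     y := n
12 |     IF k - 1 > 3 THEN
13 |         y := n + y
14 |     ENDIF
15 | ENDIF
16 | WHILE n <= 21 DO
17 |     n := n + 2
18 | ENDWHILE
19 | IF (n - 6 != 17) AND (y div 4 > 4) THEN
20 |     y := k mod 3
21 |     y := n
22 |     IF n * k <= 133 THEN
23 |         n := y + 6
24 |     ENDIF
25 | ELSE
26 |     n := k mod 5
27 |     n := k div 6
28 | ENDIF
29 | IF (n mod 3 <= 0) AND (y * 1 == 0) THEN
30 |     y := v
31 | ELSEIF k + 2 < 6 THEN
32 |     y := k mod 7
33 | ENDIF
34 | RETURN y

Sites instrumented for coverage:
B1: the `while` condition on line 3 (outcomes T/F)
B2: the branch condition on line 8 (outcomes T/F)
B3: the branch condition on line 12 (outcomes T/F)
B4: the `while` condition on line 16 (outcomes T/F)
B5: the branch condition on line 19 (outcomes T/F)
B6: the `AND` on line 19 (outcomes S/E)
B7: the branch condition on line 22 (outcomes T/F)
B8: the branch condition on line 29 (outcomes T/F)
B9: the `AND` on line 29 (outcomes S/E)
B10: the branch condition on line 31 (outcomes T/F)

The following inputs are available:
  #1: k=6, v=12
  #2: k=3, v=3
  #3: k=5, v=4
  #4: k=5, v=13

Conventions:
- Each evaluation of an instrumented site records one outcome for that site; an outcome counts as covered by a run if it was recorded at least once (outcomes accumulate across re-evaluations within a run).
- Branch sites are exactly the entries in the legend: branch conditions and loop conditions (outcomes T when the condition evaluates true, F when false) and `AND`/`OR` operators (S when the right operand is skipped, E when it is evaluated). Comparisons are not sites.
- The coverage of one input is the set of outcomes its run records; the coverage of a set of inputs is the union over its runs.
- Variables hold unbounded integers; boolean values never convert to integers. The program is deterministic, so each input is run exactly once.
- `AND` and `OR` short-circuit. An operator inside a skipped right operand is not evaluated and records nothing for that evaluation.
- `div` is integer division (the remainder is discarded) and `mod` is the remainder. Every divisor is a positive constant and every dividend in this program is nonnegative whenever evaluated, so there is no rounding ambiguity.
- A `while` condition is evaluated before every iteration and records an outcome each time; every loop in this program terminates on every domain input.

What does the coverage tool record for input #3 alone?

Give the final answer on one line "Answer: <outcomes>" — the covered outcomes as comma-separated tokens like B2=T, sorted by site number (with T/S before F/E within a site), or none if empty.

Running input #3 (k=5, v=4), event by event:
  B1->F, B2->F, B3->T, B4->T, B4->T, B4->T, B4->T, B4->T, B4->T, B4->T
  B4->T, B4->T, B4->T, B4->T, B4->F, B6->S, B5->F, B9->E, B8->F, B10->F
deduplicating events, the covered set is: B1=F, B2=F, B3=T, B4=T, B4=F, B5=F, B6=S, B8=F, B9=E, B10=F

Answer: B1=F, B2=F, B3=T, B4=T, B4=F, B5=F, B6=S, B8=F, B9=E, B10=F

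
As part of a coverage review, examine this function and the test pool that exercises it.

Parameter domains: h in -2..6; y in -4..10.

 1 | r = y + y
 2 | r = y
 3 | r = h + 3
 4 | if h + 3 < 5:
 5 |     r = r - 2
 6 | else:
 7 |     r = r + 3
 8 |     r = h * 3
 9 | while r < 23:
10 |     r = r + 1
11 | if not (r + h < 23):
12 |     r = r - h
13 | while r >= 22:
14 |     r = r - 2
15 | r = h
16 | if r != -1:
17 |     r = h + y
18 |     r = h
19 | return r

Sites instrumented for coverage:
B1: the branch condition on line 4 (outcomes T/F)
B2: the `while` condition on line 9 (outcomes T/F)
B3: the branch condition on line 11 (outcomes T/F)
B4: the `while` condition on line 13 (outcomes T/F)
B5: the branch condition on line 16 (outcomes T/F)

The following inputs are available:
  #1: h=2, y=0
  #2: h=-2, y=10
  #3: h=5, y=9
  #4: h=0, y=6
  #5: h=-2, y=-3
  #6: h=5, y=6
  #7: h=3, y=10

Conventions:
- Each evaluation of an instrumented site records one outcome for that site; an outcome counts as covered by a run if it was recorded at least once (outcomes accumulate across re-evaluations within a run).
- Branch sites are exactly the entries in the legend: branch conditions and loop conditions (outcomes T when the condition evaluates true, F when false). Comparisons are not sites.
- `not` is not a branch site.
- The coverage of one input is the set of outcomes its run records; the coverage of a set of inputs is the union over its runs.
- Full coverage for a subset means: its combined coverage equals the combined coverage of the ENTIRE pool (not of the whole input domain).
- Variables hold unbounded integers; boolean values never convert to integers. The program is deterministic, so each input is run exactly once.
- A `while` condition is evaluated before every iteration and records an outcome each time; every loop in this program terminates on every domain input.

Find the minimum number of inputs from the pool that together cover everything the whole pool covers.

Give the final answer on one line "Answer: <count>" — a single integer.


run #1 (h=2, y=0) runs B1->F, B2->T, B2->T, B2->T, B2->T, B2->T, B2->T, B2->T, B2->T, B2->T, B2->T, B2->T, B2->T, B2->T, ...; records B1=F, B2=T, B2=F, B3=T, B4=F, B5=T
run #2 (h=-2, y=10) runs B1->T, B2->T, B2->T, B2->T, B2->T, B2->T, B2->T, B2->T, B2->T, B2->T, B2->T, B2->T, B2->T, B2->T, ...; records B1=T, B2=T, B2=F, B3=F, B4=T, B4=F, B5=T
run #3 (h=5, y=9) runs B1->F, B2->T, B2->T, B2->T, B2->T, B2->T, B2->T, B2->T, B2->T, B2->F, B3->T, B4->F, B5->T; records B1=F, B2=T, B2=F, B3=T, B4=F, B5=T
run #4 (h=0, y=6) runs B1->T, B2->T, B2->T, B2->T, B2->T, B2->T, B2->T, B2->T, B2->T, B2->T, B2->T, B2->T, B2->T, B2->T, ...; records B1=T, B2=T, B2=F, B3=T, B4=T, B4=F, B5=T
run #5 (h=-2, y=-3) runs B1->T, B2->T, B2->T, B2->T, B2->T, B2->T, B2->T, B2->T, B2->T, B2->T, B2->T, B2->T, B2->T, B2->T, ...; records B1=T, B2=T, B2=F, B3=F, B4=T, B4=F, B5=T
run #6 (h=5, y=6) runs B1->F, B2->T, B2->T, B2->T, B2->T, B2->T, B2->T, B2->T, B2->T, B2->F, B3->T, B4->F, B5->T; records B1=F, B2=T, B2=F, B3=T, B4=F, B5=T
run #7 (h=3, y=10) runs B1->F, B2->T, B2->T, B2->T, B2->T, B2->T, B2->T, B2->T, B2->T, B2->T, B2->T, B2->T, B2->T, B2->T, ...; records B1=F, B2=T, B2=F, B3=T, B4=F, B5=T
union over all inputs: B1=T, B1=F, B2=T, B2=F, B3=T, B3=F, B4=T, B4=F, B5=T (9 outcomes)
size 1 is not enough: best union over all size-1 subsets is 7/9
the canonical winner is {1, 2}: size 2, full 9-outcome coverage, earliest index list among size-2 covers
Answer: 2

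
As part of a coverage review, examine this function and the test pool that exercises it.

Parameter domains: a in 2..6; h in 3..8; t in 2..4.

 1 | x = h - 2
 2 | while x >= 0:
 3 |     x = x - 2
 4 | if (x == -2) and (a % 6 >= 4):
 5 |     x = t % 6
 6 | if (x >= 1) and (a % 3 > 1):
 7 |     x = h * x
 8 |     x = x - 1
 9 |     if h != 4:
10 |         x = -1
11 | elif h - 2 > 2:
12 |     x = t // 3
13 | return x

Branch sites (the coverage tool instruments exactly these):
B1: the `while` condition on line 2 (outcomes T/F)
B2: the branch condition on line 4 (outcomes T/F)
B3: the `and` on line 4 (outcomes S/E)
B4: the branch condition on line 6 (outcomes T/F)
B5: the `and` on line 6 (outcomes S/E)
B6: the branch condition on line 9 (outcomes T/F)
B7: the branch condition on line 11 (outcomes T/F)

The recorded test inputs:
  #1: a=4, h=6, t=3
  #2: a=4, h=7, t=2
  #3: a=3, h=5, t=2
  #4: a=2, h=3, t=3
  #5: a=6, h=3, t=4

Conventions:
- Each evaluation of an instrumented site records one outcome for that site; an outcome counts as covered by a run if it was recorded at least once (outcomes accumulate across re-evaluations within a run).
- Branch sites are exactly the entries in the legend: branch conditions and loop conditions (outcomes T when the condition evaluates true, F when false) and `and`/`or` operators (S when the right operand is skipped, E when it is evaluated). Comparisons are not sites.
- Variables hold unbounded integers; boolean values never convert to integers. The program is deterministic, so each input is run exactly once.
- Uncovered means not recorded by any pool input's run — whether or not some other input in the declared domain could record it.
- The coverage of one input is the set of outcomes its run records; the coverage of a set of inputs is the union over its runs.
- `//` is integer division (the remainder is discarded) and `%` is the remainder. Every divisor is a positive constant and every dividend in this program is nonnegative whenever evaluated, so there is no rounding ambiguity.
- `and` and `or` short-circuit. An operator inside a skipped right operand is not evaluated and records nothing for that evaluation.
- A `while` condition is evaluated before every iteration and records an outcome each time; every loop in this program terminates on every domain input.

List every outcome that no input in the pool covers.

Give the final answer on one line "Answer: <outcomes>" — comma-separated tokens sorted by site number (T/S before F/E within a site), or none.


input #1, a=4, h=6, t=3: events B1->T, B1->T, B1->T, B1->F, B3->E, B2->T, B5->E, B4->F, B7->T; outcomes B1=T, B1=F, B2=T, B3=E, B4=F, B5=E, B7=T
input #2, a=4, h=7, t=2: events B1->T, B1->T, B1->T, B1->F, B3->S, B2->F, B5->S, B4->F, B7->T; outcomes B1=T, B1=F, B2=F, B3=S, B4=F, B5=S, B7=T
input #3, a=3, h=5, t=2: events B1->T, B1->T, B1->F, B3->S, B2->F, B5->S, B4->F, B7->T; outcomes B1=T, B1=F, B2=F, B3=S, B4=F, B5=S, B7=T
input #4, a=2, h=3, t=3: events B1->T, B1->F, B3->S, B2->F, B5->S, B4->F, B7->F; outcomes B1=T, B1=F, B2=F, B3=S, B4=F, B5=S, B7=F
input #5, a=6, h=3, t=4: events B1->T, B1->F, B3->S, B2->F, B5->S, B4->F, B7->F; outcomes B1=T, B1=F, B2=F, B3=S, B4=F, B5=S, B7=F
union over the pool: B1=T, B1=F, B2=T, B2=F, B3=S, B3=E, B4=F, B5=S, B5=E, B7=T, B7=F
uncovered (3 of 14): B4=T, B6=T, B6=F
Answer: B4=T, B6=T, B6=F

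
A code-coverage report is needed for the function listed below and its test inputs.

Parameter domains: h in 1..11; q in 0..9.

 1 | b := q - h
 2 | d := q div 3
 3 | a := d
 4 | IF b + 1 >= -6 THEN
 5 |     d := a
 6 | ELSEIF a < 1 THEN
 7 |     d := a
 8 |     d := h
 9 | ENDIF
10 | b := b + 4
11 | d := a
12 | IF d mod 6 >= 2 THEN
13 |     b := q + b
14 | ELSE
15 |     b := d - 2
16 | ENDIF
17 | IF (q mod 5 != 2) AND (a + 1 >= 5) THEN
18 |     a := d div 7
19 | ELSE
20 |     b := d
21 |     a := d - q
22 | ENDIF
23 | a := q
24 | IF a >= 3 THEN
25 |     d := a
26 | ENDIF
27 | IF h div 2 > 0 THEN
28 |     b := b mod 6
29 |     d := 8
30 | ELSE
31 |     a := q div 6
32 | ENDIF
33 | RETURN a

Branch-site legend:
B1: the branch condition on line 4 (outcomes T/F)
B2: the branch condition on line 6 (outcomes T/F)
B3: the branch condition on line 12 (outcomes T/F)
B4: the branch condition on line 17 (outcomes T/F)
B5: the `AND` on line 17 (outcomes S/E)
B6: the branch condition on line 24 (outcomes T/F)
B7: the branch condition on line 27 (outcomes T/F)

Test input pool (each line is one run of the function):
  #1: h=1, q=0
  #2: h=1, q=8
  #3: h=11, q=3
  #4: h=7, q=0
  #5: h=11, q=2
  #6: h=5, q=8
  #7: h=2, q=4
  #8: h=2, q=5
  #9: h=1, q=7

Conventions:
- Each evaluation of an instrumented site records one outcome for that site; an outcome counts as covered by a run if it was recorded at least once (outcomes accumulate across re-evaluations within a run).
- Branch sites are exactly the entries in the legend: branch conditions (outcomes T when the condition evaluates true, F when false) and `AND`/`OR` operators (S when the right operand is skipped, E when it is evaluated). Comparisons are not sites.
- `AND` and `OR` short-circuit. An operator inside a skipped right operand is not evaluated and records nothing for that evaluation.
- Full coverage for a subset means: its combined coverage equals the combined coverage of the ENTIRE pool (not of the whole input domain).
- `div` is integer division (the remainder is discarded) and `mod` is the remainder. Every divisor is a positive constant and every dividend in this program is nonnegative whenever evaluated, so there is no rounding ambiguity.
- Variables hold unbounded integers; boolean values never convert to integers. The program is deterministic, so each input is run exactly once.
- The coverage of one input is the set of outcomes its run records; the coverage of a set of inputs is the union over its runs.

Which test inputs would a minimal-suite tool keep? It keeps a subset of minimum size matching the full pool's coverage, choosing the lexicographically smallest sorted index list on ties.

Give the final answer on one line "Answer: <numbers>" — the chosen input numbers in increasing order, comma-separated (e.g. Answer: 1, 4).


input #1, h=1, q=0: events B1->T, B3->F, B5->E, B4->F, B6->F, B7->F; outcomes B1=T, B3=F, B4=F, B5=E, B6=F, B7=F
input #2, h=1, q=8: events B1->T, B3->T, B5->E, B4->F, B6->T, B7->F; outcomes B1=T, B3=T, B4=F, B5=E, B6=T, B7=F
input #3, h=11, q=3: events B1->F, B2->F, B3->F, B5->E, B4->F, B6->T, B7->T; outcomes B1=F, B2=F, B3=F, B4=F, B5=E, B6=T, B7=T
input #4, h=7, q=0: events B1->T, B3->F, B5->E, B4->F, B6->F, B7->T; outcomes B1=T, B3=F, B4=F, B5=E, B6=F, B7=T
input #5, h=11, q=2: events B1->F, B2->T, B3->F, B5->S, B4->F, B6->F, B7->T; outcomes B1=F, B2=T, B3=F, B4=F, B5=S, B6=F, B7=T
input #6, h=5, q=8: events B1->T, B3->T, B5->E, B4->F, B6->T, B7->T; outcomes B1=T, B3=T, B4=F, B5=E, B6=T, B7=T
input #7, h=2, q=4: events B1->T, B3->F, B5->E, B4->F, B6->T, B7->T; outcomes B1=T, B3=F, B4=F, B5=E, B6=T, B7=T
input #8, h=2, q=5: events B1->T, B3->F, B5->E, B4->F, B6->T, B7->T; outcomes B1=T, B3=F, B4=F, B5=E, B6=T, B7=T
input #9, h=1, q=7: events B1->T, B3->T, B5->S, B4->F, B6->T, B7->F; outcomes B1=T, B3=T, B4=F, B5=S, B6=T, B7=F
pool-wide coverage (13 outcomes): B1=T, B1=F, B2=T, B2=F, B3=T, B3=F, B4=F, B5=S, B5=E, B6=T, B6=F, B7=T, B7=F
checked all size-1 subsets: none covers 13 outcomes (max 7/13)
checked all size-2 subsets: none covers 13 outcomes (max 12/13)
the canonical winner is {2, 3, 5}: size 3, full 13-outcome coverage, earliest index list among size-3 covers
Answer: 2, 3, 5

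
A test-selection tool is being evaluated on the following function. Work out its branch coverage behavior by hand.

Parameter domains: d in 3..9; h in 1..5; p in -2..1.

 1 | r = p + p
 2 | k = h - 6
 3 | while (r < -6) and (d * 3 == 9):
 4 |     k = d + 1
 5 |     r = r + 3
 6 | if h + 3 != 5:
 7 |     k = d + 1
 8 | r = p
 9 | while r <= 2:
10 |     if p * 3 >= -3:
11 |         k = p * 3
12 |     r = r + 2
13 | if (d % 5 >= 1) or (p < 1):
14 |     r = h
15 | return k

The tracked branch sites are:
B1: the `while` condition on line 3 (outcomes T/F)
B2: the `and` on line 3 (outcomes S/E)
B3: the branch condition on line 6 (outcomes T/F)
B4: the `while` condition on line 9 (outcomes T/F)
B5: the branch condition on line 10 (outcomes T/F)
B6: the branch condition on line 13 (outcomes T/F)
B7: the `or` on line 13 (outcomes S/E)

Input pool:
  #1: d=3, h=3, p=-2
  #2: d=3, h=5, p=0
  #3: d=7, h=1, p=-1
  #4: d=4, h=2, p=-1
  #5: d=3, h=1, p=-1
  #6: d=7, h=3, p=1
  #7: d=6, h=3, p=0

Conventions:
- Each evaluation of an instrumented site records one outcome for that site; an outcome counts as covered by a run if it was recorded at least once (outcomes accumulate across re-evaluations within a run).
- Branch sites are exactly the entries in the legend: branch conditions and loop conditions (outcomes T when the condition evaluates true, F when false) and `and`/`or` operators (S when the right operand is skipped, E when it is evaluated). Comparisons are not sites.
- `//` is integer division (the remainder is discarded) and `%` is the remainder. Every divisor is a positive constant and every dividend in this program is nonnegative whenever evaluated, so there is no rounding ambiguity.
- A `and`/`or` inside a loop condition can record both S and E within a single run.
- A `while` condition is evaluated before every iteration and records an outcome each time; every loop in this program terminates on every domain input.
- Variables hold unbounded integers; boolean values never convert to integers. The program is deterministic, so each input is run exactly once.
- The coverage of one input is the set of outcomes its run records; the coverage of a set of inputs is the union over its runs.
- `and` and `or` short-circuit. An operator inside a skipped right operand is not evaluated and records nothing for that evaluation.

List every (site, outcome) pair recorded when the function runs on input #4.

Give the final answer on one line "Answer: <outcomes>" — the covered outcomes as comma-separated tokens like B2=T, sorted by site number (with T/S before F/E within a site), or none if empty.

Simulating input #4 (d=4, h=2, p=-1) step by step:
  B2->S, B1->F, B3->F, B4->T, B5->T, B4->T, B5->T, B4->F, B7->S, B6->T
as a set, this run covers: B1=F, B2=S, B3=F, B4=T, B4=F, B5=T, B6=T, B7=S

Answer: B1=F, B2=S, B3=F, B4=T, B4=F, B5=T, B6=T, B7=S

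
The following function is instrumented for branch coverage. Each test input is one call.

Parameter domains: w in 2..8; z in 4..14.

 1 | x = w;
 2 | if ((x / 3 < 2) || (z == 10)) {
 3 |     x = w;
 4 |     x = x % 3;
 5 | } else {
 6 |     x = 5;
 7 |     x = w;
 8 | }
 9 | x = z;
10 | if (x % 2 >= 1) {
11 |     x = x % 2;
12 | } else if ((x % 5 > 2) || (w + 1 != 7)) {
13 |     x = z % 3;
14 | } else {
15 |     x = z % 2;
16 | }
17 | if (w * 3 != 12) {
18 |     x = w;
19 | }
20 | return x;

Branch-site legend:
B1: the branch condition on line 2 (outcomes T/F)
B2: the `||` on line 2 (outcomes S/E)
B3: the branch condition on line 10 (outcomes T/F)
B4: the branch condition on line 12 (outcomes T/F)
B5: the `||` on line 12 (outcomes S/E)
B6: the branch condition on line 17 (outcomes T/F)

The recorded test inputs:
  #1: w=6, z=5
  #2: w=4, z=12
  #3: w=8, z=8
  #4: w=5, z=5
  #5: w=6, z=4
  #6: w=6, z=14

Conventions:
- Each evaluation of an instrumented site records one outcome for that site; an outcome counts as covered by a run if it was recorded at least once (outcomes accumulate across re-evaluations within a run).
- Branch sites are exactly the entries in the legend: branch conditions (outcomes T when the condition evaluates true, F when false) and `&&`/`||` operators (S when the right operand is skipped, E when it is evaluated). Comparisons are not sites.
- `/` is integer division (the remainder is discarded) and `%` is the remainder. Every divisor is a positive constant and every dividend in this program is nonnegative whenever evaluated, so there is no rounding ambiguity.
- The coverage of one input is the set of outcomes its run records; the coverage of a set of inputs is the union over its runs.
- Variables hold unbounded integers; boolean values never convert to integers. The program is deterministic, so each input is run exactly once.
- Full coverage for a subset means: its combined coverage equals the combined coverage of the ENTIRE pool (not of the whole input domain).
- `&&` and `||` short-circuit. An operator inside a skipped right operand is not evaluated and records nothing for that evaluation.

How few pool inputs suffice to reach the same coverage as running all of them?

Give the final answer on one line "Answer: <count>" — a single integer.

run #1 (w=6, z=5) records B1=F, B2=E, B3=T, B6=T
run #2 (w=4, z=12) records B1=T, B2=S, B3=F, B4=T, B5=E, B6=F
run #3 (w=8, z=8) records B1=F, B2=E, B3=F, B4=T, B5=S, B6=T
run #4 (w=5, z=5) records B1=T, B2=S, B3=T, B6=T
run #5 (w=6, z=4) records B1=F, B2=E, B3=F, B4=T, B5=S, B6=T
run #6 (w=6, z=14) records B1=F, B2=E, B3=F, B4=T, B5=S, B6=T
the full pool covers 11 outcomes: B1=T, B1=F, B2=S, B2=E, B3=T, B3=F, B4=T, B5=S, B5=E, B6=T, B6=F
size 1 is not enough: best union over all size-1 subsets is 6/11
size 2 is not enough: best union over all size-2 subsets is 10/11
the canonical winner is {1, 2, 3}: size 3, full 11-outcome coverage, earliest index list among size-3 covers

Answer: 3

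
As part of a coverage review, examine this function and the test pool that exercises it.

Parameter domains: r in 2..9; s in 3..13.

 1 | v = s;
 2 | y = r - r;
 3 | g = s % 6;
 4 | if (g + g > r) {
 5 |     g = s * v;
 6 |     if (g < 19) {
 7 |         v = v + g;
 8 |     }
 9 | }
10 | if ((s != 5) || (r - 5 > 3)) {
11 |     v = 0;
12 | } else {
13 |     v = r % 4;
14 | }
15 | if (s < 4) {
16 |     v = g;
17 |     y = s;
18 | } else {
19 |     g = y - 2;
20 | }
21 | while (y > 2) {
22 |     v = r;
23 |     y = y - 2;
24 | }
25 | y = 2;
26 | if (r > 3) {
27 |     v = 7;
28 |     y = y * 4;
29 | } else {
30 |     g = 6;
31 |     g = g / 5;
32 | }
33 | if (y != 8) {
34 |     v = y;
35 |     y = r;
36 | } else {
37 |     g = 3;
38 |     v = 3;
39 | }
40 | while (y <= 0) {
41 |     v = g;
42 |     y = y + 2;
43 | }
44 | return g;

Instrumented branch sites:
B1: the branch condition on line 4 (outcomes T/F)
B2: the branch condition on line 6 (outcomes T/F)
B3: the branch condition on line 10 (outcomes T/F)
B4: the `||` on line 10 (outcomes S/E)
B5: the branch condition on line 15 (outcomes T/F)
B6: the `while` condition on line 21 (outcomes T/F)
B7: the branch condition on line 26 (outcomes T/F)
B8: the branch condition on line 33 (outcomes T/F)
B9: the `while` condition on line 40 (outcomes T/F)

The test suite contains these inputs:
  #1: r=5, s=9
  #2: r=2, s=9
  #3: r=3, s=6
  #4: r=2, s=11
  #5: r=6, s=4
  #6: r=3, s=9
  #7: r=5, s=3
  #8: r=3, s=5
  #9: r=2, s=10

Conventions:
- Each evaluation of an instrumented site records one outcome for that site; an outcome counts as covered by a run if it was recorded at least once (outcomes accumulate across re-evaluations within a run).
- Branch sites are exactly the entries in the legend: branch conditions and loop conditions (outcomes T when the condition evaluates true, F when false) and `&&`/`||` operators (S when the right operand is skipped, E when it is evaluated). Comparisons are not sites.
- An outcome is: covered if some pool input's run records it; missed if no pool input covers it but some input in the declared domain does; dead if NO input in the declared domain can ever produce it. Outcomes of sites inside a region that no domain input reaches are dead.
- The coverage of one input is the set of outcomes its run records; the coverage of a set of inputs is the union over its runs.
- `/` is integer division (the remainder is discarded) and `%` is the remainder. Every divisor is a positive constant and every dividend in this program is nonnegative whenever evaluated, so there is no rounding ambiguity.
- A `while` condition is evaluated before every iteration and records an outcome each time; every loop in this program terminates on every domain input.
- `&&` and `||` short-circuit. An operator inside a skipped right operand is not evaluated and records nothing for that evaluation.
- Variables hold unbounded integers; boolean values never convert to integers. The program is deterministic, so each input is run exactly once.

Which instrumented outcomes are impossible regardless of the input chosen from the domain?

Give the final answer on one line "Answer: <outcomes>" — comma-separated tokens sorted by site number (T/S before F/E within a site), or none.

sweeping the full domain (88 inputs) for each outcome:
  B9=T: unreachable across the whole domain -> dead
  reachable outcomes have witnesses, e.g. B1=T (e.g. r=2, s=3), B1=F (e.g. r=2, s=6), B2=T (e.g. r=2, s=3), B2=F (e.g. r=2, s=5)

Answer: B9=T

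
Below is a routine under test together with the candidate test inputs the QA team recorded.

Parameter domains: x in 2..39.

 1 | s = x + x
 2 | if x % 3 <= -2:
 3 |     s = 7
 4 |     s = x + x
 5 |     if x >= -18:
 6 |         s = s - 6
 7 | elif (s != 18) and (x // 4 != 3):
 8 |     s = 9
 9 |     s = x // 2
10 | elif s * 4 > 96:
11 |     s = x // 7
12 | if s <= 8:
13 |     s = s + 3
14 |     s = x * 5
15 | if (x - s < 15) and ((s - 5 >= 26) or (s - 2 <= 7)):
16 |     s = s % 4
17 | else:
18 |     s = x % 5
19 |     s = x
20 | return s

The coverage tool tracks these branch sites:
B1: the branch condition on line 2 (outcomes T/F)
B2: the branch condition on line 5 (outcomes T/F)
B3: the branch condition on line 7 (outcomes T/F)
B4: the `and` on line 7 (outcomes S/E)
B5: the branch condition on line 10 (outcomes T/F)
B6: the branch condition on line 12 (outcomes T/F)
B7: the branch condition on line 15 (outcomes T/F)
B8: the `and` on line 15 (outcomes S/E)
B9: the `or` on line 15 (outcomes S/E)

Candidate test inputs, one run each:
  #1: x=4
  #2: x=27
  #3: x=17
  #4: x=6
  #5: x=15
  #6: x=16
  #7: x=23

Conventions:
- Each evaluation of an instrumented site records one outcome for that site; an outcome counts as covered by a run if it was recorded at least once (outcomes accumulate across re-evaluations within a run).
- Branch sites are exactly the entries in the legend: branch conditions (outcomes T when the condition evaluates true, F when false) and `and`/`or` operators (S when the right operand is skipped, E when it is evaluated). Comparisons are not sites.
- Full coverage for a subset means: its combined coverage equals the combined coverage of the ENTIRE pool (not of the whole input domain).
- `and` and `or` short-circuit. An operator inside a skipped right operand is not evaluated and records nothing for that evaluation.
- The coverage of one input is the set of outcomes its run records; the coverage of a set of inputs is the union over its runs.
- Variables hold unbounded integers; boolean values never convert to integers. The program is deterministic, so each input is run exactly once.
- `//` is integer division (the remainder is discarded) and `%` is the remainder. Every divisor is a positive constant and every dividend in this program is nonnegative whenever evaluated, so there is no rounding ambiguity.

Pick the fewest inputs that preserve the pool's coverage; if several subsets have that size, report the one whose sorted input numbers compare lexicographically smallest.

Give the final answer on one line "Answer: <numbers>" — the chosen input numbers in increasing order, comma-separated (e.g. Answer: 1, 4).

input #1 (x=4): events B1->F, B4->E, B3->T, B6->T, B8->E, B9->E, B7->F; covers B1=F, B3=T, B4=E, B6=T, B7=F, B8=E, B9=E
input #2 (x=27): events B1->F, B4->E, B3->T, B6->F, B8->E, B9->E, B7->F; covers B1=F, B3=T, B4=E, B6=F, B7=F, B8=E, B9=E
input #3 (x=17): events B1->F, B4->E, B3->T, B6->T, B8->E, B9->S, B7->T; covers B1=F, B3=T, B4=E, B6=T, B7=T, B8=E, B9=S
input #4 (x=6): events B1->F, B4->E, B3->T, B6->T, B8->E, B9->E, B7->F; covers B1=F, B3=T, B4=E, B6=T, B7=F, B8=E, B9=E
input #5 (x=15): events B1->F, B4->E, B3->F, B5->T, B6->T, B8->E, B9->S, B7->T; covers B1=F, B3=F, B4=E, B5=T, B6=T, B7=T, B8=E, B9=S
input #6 (x=16): events B1->F, B4->E, B3->T, B6->T, B8->E, B9->S, B7->T; covers B1=F, B3=T, B4=E, B6=T, B7=T, B8=E, B9=S
input #7 (x=23): events B1->F, B4->E, B3->T, B6->F, B8->E, B9->E, B7->F; covers B1=F, B3=T, B4=E, B6=F, B7=F, B8=E, B9=E
together the pool reaches 12 outcomes: B1=F, B3=T, B3=F, B4=E, B5=T, B6=T, B6=F, B7=T, B7=F, B8=E, B9=S, B9=E
no size-1 subset reaches all 12 outcomes (best union: 8/12)
size 2: inputs {2, 5} cover all 12 outcomes, and no lexicographically smaller subset of this size does

Answer: 2, 5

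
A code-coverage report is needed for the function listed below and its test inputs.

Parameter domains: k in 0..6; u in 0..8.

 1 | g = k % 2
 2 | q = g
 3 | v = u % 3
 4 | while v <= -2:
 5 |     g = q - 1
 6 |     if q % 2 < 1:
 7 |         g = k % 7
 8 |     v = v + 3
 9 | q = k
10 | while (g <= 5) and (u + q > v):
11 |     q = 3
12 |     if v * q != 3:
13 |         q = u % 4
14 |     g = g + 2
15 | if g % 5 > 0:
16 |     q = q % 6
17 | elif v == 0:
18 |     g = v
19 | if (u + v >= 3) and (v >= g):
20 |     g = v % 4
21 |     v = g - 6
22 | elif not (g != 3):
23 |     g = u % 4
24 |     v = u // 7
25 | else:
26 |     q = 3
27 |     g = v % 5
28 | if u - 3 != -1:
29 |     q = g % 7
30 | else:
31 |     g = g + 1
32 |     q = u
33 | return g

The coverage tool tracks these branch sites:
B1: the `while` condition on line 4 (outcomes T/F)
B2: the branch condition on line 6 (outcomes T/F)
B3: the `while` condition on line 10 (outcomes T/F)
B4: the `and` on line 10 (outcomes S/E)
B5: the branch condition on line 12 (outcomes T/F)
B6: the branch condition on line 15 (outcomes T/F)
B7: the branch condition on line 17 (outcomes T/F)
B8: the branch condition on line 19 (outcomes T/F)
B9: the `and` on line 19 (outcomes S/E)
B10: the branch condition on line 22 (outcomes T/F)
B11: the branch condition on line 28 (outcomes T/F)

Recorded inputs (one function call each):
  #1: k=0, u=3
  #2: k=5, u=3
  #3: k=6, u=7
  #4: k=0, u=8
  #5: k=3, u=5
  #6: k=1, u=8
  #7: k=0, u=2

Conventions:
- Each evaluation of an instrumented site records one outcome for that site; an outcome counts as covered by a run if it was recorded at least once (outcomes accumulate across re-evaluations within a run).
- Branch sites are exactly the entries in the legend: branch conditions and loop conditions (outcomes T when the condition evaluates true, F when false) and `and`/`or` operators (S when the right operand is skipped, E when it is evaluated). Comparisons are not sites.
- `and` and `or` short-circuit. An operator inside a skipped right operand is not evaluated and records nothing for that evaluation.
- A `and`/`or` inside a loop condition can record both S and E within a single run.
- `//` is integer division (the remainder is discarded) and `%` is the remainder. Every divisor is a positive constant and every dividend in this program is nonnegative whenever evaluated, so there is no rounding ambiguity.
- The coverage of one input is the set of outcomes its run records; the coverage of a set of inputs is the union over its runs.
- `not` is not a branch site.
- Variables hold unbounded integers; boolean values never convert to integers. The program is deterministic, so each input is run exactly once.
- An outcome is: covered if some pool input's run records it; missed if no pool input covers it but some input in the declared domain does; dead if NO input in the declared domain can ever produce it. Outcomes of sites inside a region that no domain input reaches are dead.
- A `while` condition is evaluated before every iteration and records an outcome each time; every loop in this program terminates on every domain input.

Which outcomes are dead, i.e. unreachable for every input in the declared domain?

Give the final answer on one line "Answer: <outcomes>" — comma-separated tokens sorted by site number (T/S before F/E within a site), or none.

exhaustive pass over the 63-input domain:
  B1=T: never recorded by any domain input -> dead
  B2=T: never recorded by any domain input -> dead
  B2=F: never recorded by any domain input -> dead
  reachable outcomes have witnesses, e.g. B1=F (e.g. k=0, u=0), B3=T (e.g. k=0, u=3), B3=F (e.g. k=0, u=0), B4=S (e.g. k=0, u=3)

Answer: B1=T, B2=T, B2=F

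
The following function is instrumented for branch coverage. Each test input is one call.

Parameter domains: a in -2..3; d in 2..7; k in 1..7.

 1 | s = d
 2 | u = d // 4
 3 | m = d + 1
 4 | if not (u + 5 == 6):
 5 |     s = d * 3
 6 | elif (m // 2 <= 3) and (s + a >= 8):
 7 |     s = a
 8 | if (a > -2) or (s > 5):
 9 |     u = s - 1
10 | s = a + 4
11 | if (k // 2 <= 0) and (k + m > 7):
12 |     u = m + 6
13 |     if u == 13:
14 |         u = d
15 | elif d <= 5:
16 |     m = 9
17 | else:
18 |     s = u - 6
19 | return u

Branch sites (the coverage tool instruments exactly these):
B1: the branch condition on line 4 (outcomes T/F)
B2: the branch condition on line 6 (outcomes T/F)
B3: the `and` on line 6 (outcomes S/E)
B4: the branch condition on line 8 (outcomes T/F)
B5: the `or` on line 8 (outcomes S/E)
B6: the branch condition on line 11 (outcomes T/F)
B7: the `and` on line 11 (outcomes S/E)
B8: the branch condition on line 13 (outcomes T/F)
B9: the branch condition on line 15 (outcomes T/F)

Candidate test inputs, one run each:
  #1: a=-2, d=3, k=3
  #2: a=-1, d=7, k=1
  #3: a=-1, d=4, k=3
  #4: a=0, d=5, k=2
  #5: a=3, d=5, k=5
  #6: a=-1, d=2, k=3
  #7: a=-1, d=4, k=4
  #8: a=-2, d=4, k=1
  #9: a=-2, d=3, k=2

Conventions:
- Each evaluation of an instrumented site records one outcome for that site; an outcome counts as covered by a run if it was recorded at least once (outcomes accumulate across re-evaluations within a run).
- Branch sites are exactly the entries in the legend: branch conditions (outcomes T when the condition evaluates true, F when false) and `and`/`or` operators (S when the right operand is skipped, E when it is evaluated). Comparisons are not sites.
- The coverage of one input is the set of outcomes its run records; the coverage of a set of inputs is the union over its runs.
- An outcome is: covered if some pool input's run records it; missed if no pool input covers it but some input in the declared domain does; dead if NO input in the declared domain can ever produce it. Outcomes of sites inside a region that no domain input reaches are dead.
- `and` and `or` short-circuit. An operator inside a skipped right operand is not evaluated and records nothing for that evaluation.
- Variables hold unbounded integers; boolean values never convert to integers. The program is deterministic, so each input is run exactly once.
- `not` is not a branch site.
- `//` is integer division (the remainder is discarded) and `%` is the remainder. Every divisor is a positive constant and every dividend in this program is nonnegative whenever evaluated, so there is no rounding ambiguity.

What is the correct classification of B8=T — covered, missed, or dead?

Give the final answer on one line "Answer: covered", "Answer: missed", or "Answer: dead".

no pool input records B8=T
but domain input (a=-2, d=6, k=1) does record it -> reachable, so missed

Answer: missed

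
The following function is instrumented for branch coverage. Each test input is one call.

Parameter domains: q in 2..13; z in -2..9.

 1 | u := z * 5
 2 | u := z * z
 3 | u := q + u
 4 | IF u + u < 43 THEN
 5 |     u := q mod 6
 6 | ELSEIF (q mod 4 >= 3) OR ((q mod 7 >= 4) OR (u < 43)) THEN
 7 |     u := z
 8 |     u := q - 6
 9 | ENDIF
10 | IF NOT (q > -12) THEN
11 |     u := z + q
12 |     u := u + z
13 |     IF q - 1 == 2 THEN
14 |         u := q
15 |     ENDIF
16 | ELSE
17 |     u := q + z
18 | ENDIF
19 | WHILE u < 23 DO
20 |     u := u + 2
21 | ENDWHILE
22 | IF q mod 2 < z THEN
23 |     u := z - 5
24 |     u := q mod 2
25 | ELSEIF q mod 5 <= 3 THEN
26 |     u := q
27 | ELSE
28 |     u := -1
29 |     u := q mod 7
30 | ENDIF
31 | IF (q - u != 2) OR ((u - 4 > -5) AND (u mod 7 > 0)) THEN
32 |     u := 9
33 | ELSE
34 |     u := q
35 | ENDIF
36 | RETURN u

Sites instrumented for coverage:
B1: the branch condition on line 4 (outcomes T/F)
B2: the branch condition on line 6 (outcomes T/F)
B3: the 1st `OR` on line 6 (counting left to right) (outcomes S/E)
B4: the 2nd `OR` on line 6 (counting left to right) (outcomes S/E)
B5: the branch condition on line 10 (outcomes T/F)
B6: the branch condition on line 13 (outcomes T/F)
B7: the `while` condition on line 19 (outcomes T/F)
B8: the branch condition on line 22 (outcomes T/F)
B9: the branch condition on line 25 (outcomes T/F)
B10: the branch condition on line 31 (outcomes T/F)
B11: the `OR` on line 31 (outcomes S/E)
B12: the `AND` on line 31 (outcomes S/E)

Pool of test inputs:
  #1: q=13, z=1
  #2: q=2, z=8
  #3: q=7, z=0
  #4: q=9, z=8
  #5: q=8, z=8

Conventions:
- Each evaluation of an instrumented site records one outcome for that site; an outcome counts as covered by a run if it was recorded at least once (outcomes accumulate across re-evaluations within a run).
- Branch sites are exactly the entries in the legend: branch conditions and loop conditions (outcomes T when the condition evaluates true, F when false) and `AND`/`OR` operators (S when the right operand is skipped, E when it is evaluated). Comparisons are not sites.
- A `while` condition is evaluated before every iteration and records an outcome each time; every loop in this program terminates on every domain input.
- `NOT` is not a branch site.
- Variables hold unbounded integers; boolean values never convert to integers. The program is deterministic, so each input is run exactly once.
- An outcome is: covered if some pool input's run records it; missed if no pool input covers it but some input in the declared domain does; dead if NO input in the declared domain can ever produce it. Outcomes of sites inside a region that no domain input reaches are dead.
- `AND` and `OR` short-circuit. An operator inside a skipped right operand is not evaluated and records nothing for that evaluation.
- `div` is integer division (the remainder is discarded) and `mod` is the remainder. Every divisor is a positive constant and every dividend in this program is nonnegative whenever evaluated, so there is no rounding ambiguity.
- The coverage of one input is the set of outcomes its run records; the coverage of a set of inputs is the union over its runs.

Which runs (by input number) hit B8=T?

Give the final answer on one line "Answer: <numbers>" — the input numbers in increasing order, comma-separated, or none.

input #1 (q=13, z=1): does not produce B8=T
input #2 (q=2, z=8): produces B8=T
input #3 (q=7, z=0): does not produce B8=T
input #4 (q=9, z=8): produces B8=T
input #5 (q=8, z=8): produces B8=T

Answer: 2, 4, 5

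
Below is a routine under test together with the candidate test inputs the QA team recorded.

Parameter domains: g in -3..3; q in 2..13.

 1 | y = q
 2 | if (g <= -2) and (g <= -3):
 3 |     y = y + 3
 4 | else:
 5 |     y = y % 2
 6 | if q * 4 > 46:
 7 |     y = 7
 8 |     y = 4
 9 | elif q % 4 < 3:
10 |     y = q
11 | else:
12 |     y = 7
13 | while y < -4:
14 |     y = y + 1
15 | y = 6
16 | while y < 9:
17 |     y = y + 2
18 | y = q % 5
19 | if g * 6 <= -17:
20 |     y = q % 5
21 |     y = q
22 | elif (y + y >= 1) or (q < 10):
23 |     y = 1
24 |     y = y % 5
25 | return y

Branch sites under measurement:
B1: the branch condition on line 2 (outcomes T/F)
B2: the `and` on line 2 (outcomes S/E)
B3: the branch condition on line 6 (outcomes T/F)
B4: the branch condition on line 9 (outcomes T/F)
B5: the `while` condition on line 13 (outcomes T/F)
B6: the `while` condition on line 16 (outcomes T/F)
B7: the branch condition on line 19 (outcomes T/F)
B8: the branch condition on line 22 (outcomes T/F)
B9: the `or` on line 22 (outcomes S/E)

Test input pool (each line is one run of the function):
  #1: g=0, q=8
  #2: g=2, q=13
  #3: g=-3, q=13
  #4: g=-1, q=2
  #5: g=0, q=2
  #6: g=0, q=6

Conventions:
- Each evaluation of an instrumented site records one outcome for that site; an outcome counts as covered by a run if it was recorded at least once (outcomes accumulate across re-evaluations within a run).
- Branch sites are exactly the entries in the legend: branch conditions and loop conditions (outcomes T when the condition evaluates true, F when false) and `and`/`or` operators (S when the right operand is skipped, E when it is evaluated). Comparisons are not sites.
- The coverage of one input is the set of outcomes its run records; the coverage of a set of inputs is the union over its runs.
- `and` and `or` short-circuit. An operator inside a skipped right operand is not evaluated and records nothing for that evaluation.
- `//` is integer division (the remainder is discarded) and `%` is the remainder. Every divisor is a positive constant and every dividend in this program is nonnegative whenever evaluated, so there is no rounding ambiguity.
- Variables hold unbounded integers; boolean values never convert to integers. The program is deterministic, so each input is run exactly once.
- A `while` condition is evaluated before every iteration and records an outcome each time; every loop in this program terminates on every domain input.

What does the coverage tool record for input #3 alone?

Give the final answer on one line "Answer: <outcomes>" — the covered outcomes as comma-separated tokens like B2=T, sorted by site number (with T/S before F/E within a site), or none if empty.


Tracing the run of input #3 (g=-3, q=13):
  B2->E, B1->T, B3->T, B5->F, B6->T, B6->T, B6->F, B7->T
deduplicating events, the covered set is: B1=T, B2=E, B3=T, B5=F, B6=T, B6=F, B7=T
Answer: B1=T, B2=E, B3=T, B5=F, B6=T, B6=F, B7=T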